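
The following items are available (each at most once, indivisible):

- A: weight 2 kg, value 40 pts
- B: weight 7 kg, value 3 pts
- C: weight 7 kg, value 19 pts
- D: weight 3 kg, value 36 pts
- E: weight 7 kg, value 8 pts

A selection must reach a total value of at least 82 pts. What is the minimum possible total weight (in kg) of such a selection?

12

Subsets with value ≥ 82, sorted by total weight:
- A+C+D: weight 12, value 95
- A+D+E: weight 12, value 84
Minimum weight: 12 kg.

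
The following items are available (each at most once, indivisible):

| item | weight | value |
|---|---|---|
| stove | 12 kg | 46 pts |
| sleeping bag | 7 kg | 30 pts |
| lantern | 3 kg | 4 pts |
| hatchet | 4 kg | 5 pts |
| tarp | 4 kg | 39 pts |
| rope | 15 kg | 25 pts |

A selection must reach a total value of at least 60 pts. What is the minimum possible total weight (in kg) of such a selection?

11

Subsets with value ≥ 60, sorted by total weight:
- sleeping bag+tarp: weight 11, value 69
- sleeping bag+lantern+tarp: weight 14, value 73
- sleeping bag+hatchet+tarp: weight 15, value 74
- stove+tarp: weight 16, value 85
Minimum weight: 11 kg.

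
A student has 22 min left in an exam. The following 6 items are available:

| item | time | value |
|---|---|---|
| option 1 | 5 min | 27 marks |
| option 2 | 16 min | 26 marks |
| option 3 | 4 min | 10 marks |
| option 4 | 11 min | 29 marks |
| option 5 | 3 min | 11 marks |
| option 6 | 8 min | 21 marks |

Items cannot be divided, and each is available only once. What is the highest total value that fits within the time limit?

69 marks

This is a 0/1 knapsack; check combinations near the capacity.
- option 1+option 3+option 5+option 6: time 5+4+3+8=20, value 27+10+11+21=69
- option 1+option 4+option 5: time 5+11+3=19, value 27+29+11=67
- option 1+option 3+option 4: time 5+4+11=20, value 27+10+29=66
Best: 69 marks.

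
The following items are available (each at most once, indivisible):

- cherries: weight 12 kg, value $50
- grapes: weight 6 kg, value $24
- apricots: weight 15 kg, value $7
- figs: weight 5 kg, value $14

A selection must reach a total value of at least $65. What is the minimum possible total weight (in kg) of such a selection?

Subsets with value ≥ 65, sorted by total weight:
- cherries+grapes: weight 18, value 74
- cherries+grapes+figs: weight 23, value 88
- cherries+apricots+figs: weight 32, value 71
- cherries+grapes+apricots: weight 33, value 81
Minimum weight: 18 kg.

18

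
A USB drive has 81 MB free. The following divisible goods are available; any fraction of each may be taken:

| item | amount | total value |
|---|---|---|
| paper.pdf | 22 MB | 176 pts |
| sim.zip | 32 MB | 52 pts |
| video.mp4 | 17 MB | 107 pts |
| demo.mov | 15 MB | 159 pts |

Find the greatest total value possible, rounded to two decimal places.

Take in order of value per unit:
- demo.mov (159/15 per unit): all 15 → value 159, running total 159.00
- paper.pdf (176/22 per unit): all 22 → value 176, running total 335.00
- video.mp4 (107/17 per unit): all 17 → value 107, running total 442.00
- sim.zip (52/32 per unit): 27 of 32 → value 27×52/32 = 43.8750, running total 485.88
Total 485.88.

485.88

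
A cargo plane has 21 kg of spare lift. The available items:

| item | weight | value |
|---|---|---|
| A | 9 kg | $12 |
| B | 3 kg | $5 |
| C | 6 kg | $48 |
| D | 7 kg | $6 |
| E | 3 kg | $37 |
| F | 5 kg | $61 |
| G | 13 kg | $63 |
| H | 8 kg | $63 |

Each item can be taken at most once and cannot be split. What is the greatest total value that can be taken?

Check high-value combinations within 21 kg:
- C+F+H: weight 6+5+8=19, value 48+61+63=172
- B+E+F+H: weight 3+3+5+8=19, value 5+37+61+63=166
- E+F+H: weight 3+5+8=16, value 37+61+63=161
Best: $172.

$172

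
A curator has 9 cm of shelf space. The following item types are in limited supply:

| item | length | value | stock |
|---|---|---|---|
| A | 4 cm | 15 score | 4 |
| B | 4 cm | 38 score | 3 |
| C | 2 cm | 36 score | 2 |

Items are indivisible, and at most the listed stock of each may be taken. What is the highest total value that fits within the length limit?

Best selections within length 9 and stock limits:
- 1×B + 2×C: length 8, value 110
- 1×A + 2×C: length 8, value 87
- 2×B: length 8, value 76
Best: 110 score.

110 score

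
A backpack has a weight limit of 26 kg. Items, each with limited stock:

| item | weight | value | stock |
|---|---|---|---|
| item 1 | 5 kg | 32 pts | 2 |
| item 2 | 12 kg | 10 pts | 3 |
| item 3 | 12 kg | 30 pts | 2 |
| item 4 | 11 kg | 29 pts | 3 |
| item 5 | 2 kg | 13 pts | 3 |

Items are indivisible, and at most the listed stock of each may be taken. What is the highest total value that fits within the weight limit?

Top feasible selections:
- 2×item 1 + 1×item 3 + 2×item 5: weight 26, value 120
- 2×item 1 + 1×item 4 + 2×item 5: weight 25, value 119
Best: 120 pts.

120 pts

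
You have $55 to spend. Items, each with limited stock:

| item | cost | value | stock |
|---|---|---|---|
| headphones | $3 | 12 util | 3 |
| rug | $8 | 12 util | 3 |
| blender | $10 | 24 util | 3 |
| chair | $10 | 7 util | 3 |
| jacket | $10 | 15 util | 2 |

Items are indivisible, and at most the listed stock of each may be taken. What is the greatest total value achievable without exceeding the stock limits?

132 util

Top feasible selections:
- 3×headphones + 2×rug + 3×blender: cost 55, value 132
- 3×headphones + 3×blender + 1×jacket: cost 49, value 123
Best: 132 util.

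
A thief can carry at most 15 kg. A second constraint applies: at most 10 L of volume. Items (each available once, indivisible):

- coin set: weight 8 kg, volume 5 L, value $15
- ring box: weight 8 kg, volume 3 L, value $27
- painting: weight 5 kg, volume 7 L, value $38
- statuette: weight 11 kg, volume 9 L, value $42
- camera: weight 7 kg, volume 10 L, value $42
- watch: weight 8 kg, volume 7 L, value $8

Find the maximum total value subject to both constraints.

$65

Feasible sets respecting both limits:
- ring box+painting: weight 13, volume 10, value 65
- statuette: weight 11, volume 9, value 42
- camera: weight 7, volume 10, value 42
- painting: weight 5, volume 7, value 38
Best: $65.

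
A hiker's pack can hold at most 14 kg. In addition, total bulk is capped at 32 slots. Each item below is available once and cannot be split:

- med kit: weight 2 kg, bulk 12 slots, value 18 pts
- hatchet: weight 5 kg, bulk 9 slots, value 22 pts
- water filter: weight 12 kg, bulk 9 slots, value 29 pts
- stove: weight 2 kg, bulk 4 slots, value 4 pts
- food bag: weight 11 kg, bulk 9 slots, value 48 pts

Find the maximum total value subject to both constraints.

Feasible sets respecting both limits:
- med kit+food bag: weight 13, bulk 21, value 66
- stove+food bag: weight 13, bulk 13, value 52
- food bag: weight 11, bulk 9, value 48
- med kit+water filter: weight 14, bulk 21, value 47
Best: 66 pts.

66 pts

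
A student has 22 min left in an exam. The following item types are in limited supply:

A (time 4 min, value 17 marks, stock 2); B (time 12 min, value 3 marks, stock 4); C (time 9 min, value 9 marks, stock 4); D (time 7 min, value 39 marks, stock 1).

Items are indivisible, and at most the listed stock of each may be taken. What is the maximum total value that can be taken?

73 marks

Top feasible selections:
- 2×A + 1×D: time 15, value 73
- 1×A + 1×C + 1×D: time 20, value 65
Best: 73 marks.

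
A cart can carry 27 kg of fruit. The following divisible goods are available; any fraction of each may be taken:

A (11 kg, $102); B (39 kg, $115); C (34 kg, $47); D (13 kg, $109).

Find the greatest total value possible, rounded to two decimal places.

219.85

Take in order of value per unit:
- A (102/11 per unit): all 11 → value 102, running total 102.00
- D (109/13 per unit): all 13 → value 109, running total 211.00
- B (115/39 per unit): 3 of 39 → value 3×115/39 = 8.8462, running total 219.85
Total 219.85.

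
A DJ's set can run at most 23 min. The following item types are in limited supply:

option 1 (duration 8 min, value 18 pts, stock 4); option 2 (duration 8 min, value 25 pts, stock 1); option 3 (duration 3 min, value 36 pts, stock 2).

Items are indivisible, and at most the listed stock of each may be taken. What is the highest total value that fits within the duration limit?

Best selections within duration 23 and stock limits:
- 1×option 1 + 1×option 2 + 2×option 3: duration 22, value 115
- 2×option 1 + 2×option 3: duration 22, value 108
- 1×option 2 + 2×option 3: duration 14, value 97
Best: 115 pts.

115 pts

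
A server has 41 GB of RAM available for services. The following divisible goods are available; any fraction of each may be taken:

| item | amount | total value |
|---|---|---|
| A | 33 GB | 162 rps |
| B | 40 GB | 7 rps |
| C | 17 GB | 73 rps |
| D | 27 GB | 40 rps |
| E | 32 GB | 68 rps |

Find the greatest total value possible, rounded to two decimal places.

Take in order of value per unit:
- A (162/33 per unit): all 33 → value 162, running total 162.00
- C (73/17 per unit): 8 of 17 → value 8×73/17 = 34.3529, running total 196.35
Total 196.35.

196.35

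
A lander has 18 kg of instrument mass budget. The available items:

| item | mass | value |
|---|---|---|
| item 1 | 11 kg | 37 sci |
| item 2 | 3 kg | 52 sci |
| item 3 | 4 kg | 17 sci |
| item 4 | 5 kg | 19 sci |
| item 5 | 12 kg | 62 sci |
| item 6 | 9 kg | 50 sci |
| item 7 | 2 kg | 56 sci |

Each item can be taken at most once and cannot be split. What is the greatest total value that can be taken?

This is a 0/1 knapsack; check combinations near the capacity.
- item 2+item 3+item 6+item 7: mass 3+4+9+2=18, value 52+17+50+56=175
- item 2+item 5+item 7: mass 3+12+2=17, value 52+62+56=170
- item 2+item 6+item 7: mass 3+9+2=14, value 52+50+56=158
- item 1+item 2+item 7: mass 11+3+2=16, value 37+52+56=145
- item 2+item 3+item 4+item 7: mass 3+4+5+2=14, value 52+17+19+56=144
Best: 175 sci.

175 sci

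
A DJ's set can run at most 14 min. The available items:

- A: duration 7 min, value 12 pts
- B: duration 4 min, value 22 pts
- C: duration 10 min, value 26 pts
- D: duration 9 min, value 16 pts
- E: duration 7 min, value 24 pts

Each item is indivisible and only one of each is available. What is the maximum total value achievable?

Check high-value combinations within 14 min:
- B+C: duration 4+10=14, value 22+26=48
- B+E: duration 4+7=11, value 22+24=46
- B+D: duration 4+9=13, value 22+16=38
- A+E: duration 7+7=14, value 12+24=36
- A+B: duration 7+4=11, value 12+22=34
Best: 48 pts.

48 pts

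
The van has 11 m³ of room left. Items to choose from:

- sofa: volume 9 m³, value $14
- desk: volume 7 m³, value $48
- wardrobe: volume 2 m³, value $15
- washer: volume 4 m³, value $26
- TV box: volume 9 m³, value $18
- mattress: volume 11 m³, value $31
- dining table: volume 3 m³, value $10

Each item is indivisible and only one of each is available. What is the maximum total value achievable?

This is a 0/1 knapsack; check combinations near the capacity.
- desk+washer: volume 7+4=11, value 48+26=74
- desk+wardrobe: volume 7+2=9, value 48+15=63
- desk+dining table: volume 7+3=10, value 48+10=58
Best: $74.

$74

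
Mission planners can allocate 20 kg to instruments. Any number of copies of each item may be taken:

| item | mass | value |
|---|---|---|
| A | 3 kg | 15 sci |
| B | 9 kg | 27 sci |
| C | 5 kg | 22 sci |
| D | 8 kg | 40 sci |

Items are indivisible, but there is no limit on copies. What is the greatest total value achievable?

100 sci

Best value-per-unit is A at 15/3; filling with it alone gives 6×15 = 90.
Optimal mix: 4×A + 1×D → mass 20, value 100.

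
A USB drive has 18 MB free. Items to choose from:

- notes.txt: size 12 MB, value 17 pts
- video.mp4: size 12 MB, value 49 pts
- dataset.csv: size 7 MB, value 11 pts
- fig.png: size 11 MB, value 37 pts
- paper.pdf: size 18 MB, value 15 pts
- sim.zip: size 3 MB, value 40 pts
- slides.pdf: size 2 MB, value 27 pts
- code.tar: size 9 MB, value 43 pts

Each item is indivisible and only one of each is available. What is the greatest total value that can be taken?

116 pts

Check high-value combinations within 18 MB:
- video.mp4+sim.zip+slides.pdf: size 12+3+2=17, value 49+40+27=116
- sim.zip+slides.pdf+code.tar: size 3+2+9=14, value 40+27+43=110
- fig.png+sim.zip+slides.pdf: size 11+3+2=16, value 37+40+27=104
Best: 116 pts.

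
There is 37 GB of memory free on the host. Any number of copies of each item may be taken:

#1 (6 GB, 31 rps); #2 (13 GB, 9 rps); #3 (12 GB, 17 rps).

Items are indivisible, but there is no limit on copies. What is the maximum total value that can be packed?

186 rps

Best value-per-unit is #1 at 31/6, and filling with it alone uses memory 6×6=36. No mix of the others beats 6×31 = 186.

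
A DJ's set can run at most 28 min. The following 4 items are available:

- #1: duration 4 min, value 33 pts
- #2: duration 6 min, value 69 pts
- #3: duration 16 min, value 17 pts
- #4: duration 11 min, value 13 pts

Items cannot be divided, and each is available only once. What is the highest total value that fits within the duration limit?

119 pts

Check high-value combinations within 28 min:
- #1+#2+#3: duration 4+6+16=26, value 33+69+17=119
- #1+#2+#4: duration 4+6+11=21, value 33+69+13=115
- #1+#2: duration 4+6=10, value 33+69=102
Best: 119 pts.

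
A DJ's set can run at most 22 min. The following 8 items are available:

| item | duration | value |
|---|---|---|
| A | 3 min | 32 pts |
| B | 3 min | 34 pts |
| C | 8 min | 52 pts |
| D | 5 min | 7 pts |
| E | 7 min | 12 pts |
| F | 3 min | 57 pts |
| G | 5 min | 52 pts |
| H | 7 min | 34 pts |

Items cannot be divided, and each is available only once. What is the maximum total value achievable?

227 pts

Check high-value combinations within 22 min:
- A+B+C+F+G: duration 3+3+8+3+5=22, value 32+34+52+57+52=227
- A+B+F+G+H: duration 3+3+3+5+7=21, value 32+34+57+52+34=209
- B+C+F+G: duration 3+8+3+5=19, value 34+52+57+52=195
- A+C+F+G: duration 3+8+3+5=19, value 32+52+57+52=193
- A+B+E+F+G: duration 3+3+7+3+5=21, value 32+34+12+57+52=187
Best: 227 pts.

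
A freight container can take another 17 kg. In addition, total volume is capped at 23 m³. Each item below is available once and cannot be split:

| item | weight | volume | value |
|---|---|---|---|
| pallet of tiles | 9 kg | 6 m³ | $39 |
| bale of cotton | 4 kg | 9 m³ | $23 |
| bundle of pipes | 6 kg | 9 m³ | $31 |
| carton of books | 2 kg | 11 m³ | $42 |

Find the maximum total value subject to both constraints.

$81

Feasible sets respecting both limits:
- pallet of tiles+carton of books: weight 11, volume 17, value 81
- bundle of pipes+carton of books: weight 8, volume 20, value 73
- pallet of tiles+bundle of pipes: weight 15, volume 15, value 70
- bale of cotton+carton of books: weight 6, volume 20, value 65
Best: $81.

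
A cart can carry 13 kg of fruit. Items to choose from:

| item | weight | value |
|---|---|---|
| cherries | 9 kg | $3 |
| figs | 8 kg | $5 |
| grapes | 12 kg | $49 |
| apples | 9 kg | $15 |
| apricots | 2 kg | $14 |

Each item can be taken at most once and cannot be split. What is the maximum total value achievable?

This is a 0/1 knapsack; check combinations near the capacity.
- grapes: weight 12, value 49
- apples+apricots: weight 9+2=11, value 15+14=29
- figs+apricots: weight 8+2=10, value 5+14=19
- cherries+apricots: weight 9+2=11, value 3+14=17
- apples: weight 9, value 15
Best: $49.

$49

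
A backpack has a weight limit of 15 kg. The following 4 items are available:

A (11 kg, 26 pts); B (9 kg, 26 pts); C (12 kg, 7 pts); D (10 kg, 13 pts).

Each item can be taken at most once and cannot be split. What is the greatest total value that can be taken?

26 pts

Check high-value combinations within 15 kg:
- B: weight 9, value 26
- A: weight 11, value 26
- D: weight 10, value 13
- C: weight 12, value 7
Best: 26 pts.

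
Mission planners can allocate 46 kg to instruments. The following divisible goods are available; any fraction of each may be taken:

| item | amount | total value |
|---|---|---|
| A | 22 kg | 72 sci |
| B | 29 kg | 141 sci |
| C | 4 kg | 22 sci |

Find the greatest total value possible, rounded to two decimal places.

205.55

Take in order of value per unit:
- C (22/4 per unit): all 4 → value 22, running total 22.00
- B (141/29 per unit): all 29 → value 141, running total 163.00
- A (72/22 per unit): 13 of 22 → value 13×72/22 = 42.5455, running total 205.55
Total 205.55.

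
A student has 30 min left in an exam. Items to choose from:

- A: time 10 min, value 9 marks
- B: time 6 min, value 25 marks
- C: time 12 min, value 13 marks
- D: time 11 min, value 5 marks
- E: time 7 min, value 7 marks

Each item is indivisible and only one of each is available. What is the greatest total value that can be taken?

47 marks

Check high-value combinations within 30 min:
- A+B+C: time 10+6+12=28, value 9+25+13=47
- B+C+E: time 6+12+7=25, value 25+13+7=45
- B+C+D: time 6+12+11=29, value 25+13+5=43
- A+B+E: time 10+6+7=23, value 9+25+7=41
Best: 47 marks.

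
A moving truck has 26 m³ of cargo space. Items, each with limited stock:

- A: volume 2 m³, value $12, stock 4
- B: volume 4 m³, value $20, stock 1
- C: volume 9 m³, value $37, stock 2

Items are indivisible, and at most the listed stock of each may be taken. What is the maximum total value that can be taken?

Top feasible selections:
- 4×A + 2×C: volume 26, value 122
- 2×A + 1×B + 2×C: volume 26, value 118
- 3×A + 2×C: volume 24, value 110
- 1×A + 1×B + 2×C: volume 24, value 106
Best: $122.

$122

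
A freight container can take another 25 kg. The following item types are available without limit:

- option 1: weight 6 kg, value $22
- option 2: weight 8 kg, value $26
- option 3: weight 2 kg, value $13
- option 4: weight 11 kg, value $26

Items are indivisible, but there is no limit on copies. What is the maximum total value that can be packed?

Best value-per-unit is option 3 at 13/2, and filling with it alone uses weight 12×2=24. No mix of the others beats 12×13 = 156.

$156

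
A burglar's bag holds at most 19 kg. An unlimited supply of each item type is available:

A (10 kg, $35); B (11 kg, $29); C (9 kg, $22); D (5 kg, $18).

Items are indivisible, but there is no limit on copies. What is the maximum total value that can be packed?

$58

Best value-per-unit is D at 18/5; filling with it alone gives 3×18 = 54.
Optimal mix: 1×C + 2×D → weight 19, value 58.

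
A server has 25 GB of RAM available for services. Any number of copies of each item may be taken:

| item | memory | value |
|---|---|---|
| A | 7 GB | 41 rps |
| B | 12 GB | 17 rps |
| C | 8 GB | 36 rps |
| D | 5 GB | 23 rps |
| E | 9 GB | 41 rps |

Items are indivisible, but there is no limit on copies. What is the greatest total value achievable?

Best value-per-unit is A at 41/7; filling with it alone gives 3×41 = 123.
Optimal mix: 2×A + 2×D → memory 24, value 128.

128 rps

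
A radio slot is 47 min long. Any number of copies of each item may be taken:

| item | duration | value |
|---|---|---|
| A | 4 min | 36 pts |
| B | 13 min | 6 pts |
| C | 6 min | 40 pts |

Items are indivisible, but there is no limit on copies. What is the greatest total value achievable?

Best value-per-unit is A at 36/4; filling with it alone gives 11×36 = 396.
Optimal mix: 10×A + 1×C → duration 46, value 400.

400 pts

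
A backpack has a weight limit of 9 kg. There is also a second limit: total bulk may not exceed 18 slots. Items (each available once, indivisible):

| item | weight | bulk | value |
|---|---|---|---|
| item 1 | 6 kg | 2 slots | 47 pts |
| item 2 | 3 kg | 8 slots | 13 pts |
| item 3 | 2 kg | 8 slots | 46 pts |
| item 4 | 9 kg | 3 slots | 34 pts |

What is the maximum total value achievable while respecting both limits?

Feasible sets respecting both limits:
- item 1+item 3: weight 8, bulk 10, value 93
- item 1+item 2: weight 9, bulk 10, value 60
- item 2+item 3: weight 5, bulk 16, value 59
- item 1: weight 6, bulk 2, value 47
Best: 93 pts.

93 pts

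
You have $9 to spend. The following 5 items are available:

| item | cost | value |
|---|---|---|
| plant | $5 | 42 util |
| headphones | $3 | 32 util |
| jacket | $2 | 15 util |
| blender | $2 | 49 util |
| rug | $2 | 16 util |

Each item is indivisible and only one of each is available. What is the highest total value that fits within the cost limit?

Check high-value combinations within $9:
- headphones+jacket+blender+rug: cost 3+2+2+2=9, value 32+15+49+16=112
- plant+blender+rug: cost 5+2+2=9, value 42+49+16=107
- plant+jacket+blender: cost 5+2+2=9, value 42+15+49=106
- headphones+blender+rug: cost 3+2+2=7, value 32+49+16=97
- headphones+jacket+blender: cost 3+2+2=7, value 32+15+49=96
Best: 112 util.

112 util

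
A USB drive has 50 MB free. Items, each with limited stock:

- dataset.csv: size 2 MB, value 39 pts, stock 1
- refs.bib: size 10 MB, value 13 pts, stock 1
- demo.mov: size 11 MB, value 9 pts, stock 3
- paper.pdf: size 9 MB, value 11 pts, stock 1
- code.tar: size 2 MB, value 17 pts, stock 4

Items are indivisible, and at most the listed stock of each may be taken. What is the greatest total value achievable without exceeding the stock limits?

140 pts

Top feasible selections:
- 1×dataset.csv + 1×refs.bib + 1×demo.mov + 1×paper.pdf + 4×code.tar: size 40, value 140
- 1×dataset.csv + 1×refs.bib + 2×demo.mov + 4×code.tar: size 42, value 138
- 1×dataset.csv + 2×demo.mov + 1×paper.pdf + 4×code.tar: size 41, value 136
Best: 140 pts.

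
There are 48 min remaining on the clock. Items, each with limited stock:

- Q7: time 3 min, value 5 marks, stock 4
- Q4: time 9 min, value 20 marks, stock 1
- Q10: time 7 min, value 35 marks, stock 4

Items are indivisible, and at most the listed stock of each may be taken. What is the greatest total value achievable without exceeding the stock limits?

175 marks

Best selections within time 48 and stock limits:
- 3×Q7 + 1×Q4 + 4×Q10: time 46, value 175
- 2×Q7 + 1×Q4 + 4×Q10: time 43, value 170
- 1×Q7 + 1×Q4 + 4×Q10: time 40, value 165
- 1×Q4 + 4×Q10: time 37, value 160
Best: 175 marks.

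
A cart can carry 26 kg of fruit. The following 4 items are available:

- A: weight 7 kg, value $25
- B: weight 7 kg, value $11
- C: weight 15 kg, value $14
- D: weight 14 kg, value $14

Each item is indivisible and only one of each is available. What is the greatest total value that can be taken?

$39

Check high-value combinations within 26 kg:
- A+D: weight 7+14=21, value 25+14=39
- A+C: weight 7+15=22, value 25+14=39
- A+B: weight 7+7=14, value 25+11=36
- A: weight 7, value 25
- B+D: weight 7+14=21, value 11+14=25
Best: $39.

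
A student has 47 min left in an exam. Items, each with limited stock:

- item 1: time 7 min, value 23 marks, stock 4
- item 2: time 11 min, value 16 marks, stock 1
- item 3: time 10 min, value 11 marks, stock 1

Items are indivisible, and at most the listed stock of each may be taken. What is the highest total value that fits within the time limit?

Top feasible selections:
- 4×item 1 + 1×item 2: time 39, value 108
- 4×item 1 + 1×item 3: time 38, value 103
- 3×item 1 + 1×item 2 + 1×item 3: time 42, value 96
- 4×item 1: time 28, value 92
Best: 108 marks.

108 marks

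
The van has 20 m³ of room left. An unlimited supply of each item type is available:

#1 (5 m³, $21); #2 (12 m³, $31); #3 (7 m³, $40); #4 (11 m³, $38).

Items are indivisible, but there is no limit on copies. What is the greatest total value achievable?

Best value-per-unit is #3 at 40/7; filling with it alone gives 2×40 = 80.
Optimal mix: 1×#1 + 2×#3 → volume 19, value 101.

$101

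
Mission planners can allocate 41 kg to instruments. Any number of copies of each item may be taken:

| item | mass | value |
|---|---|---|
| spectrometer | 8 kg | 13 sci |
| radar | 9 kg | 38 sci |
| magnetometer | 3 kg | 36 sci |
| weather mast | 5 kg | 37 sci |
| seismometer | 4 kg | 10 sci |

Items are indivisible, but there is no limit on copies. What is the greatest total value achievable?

Best value-per-unit is magnetometer at 36/3; filling with it alone gives 13×36 = 468.
Optimal mix: 12×magnetometer + 1×weather mast → mass 41, value 469.

469 sci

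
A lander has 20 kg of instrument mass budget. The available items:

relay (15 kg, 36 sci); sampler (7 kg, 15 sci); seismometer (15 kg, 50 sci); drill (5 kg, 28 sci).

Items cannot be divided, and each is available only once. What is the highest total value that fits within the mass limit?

Check high-value combinations within 20 kg:
- seismometer+drill: mass 15+5=20, value 50+28=78
- relay+drill: mass 15+5=20, value 36+28=64
- seismometer: mass 15, value 50
Best: 78 sci.

78 sci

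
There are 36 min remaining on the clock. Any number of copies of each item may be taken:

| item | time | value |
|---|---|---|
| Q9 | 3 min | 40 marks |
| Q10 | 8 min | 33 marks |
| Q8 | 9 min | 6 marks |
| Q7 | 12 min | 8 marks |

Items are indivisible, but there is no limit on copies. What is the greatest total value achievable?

Best value-per-unit is Q9 at 40/3, and filling with it alone uses time 12×3=36. No mix of the others beats 12×40 = 480.

480 marks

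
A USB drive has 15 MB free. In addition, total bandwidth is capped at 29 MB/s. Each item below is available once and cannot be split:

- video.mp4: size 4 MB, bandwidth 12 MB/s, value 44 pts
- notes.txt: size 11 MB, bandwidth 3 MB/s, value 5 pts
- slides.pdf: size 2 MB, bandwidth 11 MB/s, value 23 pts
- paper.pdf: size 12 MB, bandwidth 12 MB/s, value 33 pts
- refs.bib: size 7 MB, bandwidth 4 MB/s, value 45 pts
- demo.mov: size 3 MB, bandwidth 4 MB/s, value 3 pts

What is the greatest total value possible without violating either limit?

Feasible sets respecting both limits:
- video.mp4+slides.pdf+refs.bib: size 13, bandwidth 27, value 112
- video.mp4+refs.bib+demo.mov: size 14, bandwidth 20, value 92
- video.mp4+refs.bib: size 11, bandwidth 16, value 89
Best: 112 pts.

112 pts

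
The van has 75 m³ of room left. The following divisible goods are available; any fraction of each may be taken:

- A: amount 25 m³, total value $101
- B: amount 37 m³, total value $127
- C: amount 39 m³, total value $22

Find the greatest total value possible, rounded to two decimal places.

Take in order of value per unit:
- A (101/25 per unit): all 25 → value 101, running total 101.00
- B (127/37 per unit): all 37 → value 127, running total 228.00
- C (22/39 per unit): 13 of 39 → value 13×22/39 = 7.3333, running total 235.33
Total 235.33.

235.33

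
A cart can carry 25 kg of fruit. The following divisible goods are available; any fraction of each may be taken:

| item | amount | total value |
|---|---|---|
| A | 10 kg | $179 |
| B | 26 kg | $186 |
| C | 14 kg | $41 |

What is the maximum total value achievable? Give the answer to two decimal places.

286.31

Take in order of value per unit:
- A (179/10 per unit): all 10 → value 179, running total 179.00
- B (186/26 per unit): 15 of 26 → value 15×186/26 = 107.3077, running total 286.31
Total 286.31.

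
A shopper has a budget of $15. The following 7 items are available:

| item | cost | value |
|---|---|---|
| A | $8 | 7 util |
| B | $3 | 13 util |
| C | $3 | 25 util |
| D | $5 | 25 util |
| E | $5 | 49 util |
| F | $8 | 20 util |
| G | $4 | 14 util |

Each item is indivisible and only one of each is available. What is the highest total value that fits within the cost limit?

101 util

This is a 0/1 knapsack; check combinations near the capacity.
- B+C+E+G: cost 3+3+5+4=15, value 13+25+49+14=101
- C+D+E: cost 3+5+5=13, value 25+25+49=99
- C+E+G: cost 3+5+4=12, value 25+49+14=88
- D+E+G: cost 5+5+4=14, value 25+49+14=88
Best: 101 util.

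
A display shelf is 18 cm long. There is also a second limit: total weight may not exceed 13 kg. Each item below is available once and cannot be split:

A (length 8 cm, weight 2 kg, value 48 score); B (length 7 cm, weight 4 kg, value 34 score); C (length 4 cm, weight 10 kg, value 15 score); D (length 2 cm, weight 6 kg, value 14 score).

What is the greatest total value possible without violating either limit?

Feasible sets respecting both limits:
- A+B+D: length 17, weight 12, value 96
- A+B: length 15, weight 6, value 82
- A+C: length 12, weight 12, value 63
- A+D: length 10, weight 8, value 62
Best: 96 score.

96 score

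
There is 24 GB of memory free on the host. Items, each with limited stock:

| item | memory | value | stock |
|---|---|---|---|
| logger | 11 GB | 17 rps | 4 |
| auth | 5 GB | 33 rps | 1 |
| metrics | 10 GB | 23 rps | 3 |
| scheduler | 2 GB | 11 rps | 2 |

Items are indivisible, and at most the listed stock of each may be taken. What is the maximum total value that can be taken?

78 rps

Best selections within memory 24 and stock limits:
- 1×auth + 1×metrics + 2×scheduler: memory 19, value 78
- 1×logger + 1×auth + 2×scheduler: memory 20, value 72
Best: 78 rps.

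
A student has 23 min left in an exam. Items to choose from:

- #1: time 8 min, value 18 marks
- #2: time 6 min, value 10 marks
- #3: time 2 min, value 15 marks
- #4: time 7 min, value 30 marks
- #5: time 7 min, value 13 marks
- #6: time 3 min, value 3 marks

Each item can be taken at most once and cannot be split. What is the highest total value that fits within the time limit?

73 marks

Check high-value combinations within 23 min:
- #1+#2+#3+#4: time 8+6+2+7=23, value 18+10+15+30=73
- #2+#3+#4+#5: time 6+2+7+7=22, value 10+15+30+13=68
- #1+#3+#4+#6: time 8+2+7+3=20, value 18+15+30+3=66
- #1+#3+#4: time 8+2+7=17, value 18+15+30=63
Best: 73 marks.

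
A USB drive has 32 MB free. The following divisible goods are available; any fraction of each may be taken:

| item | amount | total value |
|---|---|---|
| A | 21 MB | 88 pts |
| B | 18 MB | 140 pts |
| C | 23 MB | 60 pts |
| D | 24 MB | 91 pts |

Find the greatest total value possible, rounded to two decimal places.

198.67

Take in order of value per unit:
- B (140/18 per unit): all 18 → value 140, running total 140.00
- A (88/21 per unit): 14 of 21 → value 14×88/21 = 58.6667, running total 198.67
Total 198.67.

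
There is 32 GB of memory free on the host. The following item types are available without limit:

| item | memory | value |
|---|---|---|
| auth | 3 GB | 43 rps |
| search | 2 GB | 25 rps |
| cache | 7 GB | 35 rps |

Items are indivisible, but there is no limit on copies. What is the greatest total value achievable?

Best value-per-unit is auth at 43/3; filling with it alone gives 10×43 = 430.
Optimal mix: 10×auth + 1×search → memory 32, value 455.

455 rps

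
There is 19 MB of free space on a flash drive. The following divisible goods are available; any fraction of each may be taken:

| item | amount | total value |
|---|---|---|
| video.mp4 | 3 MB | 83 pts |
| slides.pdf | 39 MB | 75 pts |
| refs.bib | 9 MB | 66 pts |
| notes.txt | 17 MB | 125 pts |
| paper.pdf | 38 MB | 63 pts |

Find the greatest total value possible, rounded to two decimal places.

Take in order of value per unit:
- video.mp4 (83/3 per unit): all 3 → value 83, running total 83.00
- notes.txt (125/17 per unit): 16 of 17 → value 16×125/17 = 117.6471, running total 200.65
Total 200.65.

200.65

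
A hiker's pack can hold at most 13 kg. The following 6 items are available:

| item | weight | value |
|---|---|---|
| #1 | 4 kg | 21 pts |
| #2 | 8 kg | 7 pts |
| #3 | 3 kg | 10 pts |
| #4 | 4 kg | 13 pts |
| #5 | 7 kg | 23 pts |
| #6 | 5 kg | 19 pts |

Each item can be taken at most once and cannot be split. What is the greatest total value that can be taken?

53 pts

Check high-value combinations within 13 kg:
- #1+#4+#6: weight 4+4+5=13, value 21+13+19=53
- #1+#3+#6: weight 4+3+5=12, value 21+10+19=50
- #1+#3+#4: weight 4+3+4=11, value 21+10+13=44
Best: 53 pts.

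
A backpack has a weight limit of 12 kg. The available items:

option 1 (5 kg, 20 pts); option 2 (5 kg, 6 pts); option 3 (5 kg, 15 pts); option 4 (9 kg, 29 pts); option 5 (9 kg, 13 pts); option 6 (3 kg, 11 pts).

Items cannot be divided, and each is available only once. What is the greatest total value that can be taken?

40 pts

Check high-value combinations within 12 kg:
- option 4+option 6: weight 9+3=12, value 29+11=40
- option 1+option 3: weight 5+5=10, value 20+15=35
- option 1+option 6: weight 5+3=8, value 20+11=31
- option 4: weight 9, value 29
- option 3+option 6: weight 5+3=8, value 15+11=26
Best: 40 pts.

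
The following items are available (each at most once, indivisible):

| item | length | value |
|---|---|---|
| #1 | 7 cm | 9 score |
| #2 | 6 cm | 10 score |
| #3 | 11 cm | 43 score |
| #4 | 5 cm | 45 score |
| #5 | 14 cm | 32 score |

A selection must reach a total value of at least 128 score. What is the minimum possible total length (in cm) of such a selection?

36

Subsets with value ≥ 128, sorted by total length:
- #2+#3+#4+#5: length 36, value 130
- #1+#3+#4+#5: length 37, value 129
- #1+#2+#3+#4+#5: length 43, value 139
Minimum length: 36 cm.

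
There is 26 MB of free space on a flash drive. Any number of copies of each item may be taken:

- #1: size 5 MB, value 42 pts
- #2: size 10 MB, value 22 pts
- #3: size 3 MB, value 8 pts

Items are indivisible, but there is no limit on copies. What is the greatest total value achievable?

210 pts

Best value-per-unit is #1 at 42/5, and filling with it alone uses size 5×5=25. No mix of the others beats 5×42 = 210.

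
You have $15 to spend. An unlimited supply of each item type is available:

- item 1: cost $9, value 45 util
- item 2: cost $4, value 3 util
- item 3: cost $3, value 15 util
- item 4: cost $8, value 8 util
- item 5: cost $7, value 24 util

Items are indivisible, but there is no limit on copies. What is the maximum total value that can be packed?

75 util

Best value-per-unit is item 1 at 45/9; filling with it alone gives 1×45 = 45.
Optimal mix: 1×item 1 + 2×item 3 → cost 15, value 75.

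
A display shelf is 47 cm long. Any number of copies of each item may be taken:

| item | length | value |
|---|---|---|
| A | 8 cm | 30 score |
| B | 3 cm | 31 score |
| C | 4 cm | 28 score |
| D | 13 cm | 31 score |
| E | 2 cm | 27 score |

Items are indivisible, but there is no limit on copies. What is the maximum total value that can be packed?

625 score

Best value-per-unit is E at 27/2; filling with it alone gives 23×27 = 621.
Optimal mix: 1×B + 22×E → length 47, value 625.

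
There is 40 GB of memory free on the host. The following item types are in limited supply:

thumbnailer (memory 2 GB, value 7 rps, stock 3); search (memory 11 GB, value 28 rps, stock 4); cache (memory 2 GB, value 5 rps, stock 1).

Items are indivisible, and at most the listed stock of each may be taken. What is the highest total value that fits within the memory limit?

Best selections within memory 40 and stock limits:
- 3×thumbnailer + 3×search: memory 39, value 105
- 2×thumbnailer + 3×search + 1×cache: memory 39, value 103
Best: 105 rps.

105 rps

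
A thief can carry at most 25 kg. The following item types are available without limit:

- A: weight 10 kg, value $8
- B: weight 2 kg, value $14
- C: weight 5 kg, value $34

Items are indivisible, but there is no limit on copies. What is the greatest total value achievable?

Best value-per-unit is B at 14/2; filling with it alone gives 12×14 = 168.
Optimal mix: 10×B + 1×C → weight 25, value 174.

$174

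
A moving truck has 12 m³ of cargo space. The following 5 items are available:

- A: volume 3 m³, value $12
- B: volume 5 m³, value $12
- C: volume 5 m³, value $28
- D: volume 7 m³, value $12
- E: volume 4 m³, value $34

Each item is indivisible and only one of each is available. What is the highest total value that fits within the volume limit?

Check high-value combinations within 12 m³:
- A+C+E: volume 3+5+4=12, value 12+28+34=74
- C+E: volume 5+4=9, value 28+34=62
- A+B+E: volume 3+5+4=12, value 12+12+34=58
- A+E: volume 3+4=7, value 12+34=46
Best: $74.

$74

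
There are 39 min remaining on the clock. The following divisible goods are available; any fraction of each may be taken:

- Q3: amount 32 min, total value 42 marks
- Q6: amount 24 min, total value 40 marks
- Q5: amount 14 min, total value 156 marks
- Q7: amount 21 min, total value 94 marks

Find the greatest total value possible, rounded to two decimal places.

Take in order of value per unit:
- Q5 (156/14 per unit): all 14 → value 156, running total 156.00
- Q7 (94/21 per unit): all 21 → value 94, running total 250.00
- Q6 (40/24 per unit): 4 of 24 → value 4×40/24 = 6.6667, running total 256.67
Total 256.67.

256.67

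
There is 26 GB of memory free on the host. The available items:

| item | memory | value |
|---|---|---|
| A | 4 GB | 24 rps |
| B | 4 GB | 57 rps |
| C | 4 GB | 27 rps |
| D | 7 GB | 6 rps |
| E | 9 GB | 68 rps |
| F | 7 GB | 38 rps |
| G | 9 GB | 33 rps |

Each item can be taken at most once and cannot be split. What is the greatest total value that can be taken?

Check high-value combinations within 26 GB:
- B+C+E+F: memory 4+4+9+7=24, value 57+27+68+38=190
- A+B+E+F: memory 4+4+9+7=24, value 24+57+68+38=187
- B+C+E+G: memory 4+4+9+9=26, value 57+27+68+33=185
- A+B+E+G: memory 4+4+9+9=26, value 24+57+68+33=182
- A+B+C+E: memory 4+4+4+9=21, value 24+57+27+68=176
Best: 190 rps.

190 rps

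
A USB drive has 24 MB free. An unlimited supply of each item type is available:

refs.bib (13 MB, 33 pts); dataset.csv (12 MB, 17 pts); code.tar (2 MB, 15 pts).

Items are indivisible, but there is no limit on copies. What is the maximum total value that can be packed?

Best value-per-unit is code.tar at 15/2, and filling with it alone uses size 12×2=24. No mix of the others beats 12×15 = 180.

180 pts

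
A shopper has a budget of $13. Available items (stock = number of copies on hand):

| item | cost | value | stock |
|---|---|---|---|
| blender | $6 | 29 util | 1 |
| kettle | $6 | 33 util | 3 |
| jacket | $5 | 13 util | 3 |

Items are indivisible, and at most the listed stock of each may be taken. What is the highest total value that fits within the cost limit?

Best selections within cost 13 and stock limits:
- 2×kettle: cost 12, value 66
- 1×blender + 1×kettle: cost 12, value 62
- 1×kettle + 1×jacket: cost 11, value 46
- 1×blender + 1×jacket: cost 11, value 42
Best: 66 util.

66 util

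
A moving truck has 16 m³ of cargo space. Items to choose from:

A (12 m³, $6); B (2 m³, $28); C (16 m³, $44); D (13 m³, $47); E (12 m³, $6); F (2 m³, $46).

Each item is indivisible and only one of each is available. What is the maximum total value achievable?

$93

This is a 0/1 knapsack; check combinations near the capacity.
- D+F: volume 13+2=15, value 47+46=93
- A+B+F: volume 12+2+2=16, value 6+28+46=80
- B+E+F: volume 2+12+2=16, value 28+6+46=80
- B+D: volume 2+13=15, value 28+47=75
Best: $93.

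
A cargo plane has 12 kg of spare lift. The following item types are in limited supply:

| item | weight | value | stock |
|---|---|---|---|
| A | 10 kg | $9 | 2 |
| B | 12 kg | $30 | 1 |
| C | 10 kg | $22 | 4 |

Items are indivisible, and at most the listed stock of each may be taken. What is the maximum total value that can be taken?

Top feasible selections:
- 1×B: weight 12, value 30
- 1×C: weight 10, value 22
- 1×A: weight 10, value 9
Best: $30.

$30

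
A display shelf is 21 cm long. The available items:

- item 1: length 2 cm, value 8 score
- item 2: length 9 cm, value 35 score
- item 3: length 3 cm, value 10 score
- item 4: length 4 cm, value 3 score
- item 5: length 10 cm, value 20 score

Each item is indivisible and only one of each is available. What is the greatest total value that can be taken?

63 score

This is a 0/1 knapsack; check combinations near the capacity.
- item 1+item 2+item 5: length 2+9+10=21, value 8+35+20=63
- item 1+item 2+item 3+item 4: length 2+9+3+4=18, value 8+35+10+3=56
- item 2+item 5: length 9+10=19, value 35+20=55
Best: 63 score.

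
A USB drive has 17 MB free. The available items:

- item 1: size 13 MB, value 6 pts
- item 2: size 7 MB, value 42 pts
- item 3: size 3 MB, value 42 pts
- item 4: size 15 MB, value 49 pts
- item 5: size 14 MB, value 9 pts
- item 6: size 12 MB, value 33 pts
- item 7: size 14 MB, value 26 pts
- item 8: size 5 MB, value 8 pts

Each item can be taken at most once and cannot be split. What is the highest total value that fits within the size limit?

92 pts

Check high-value combinations within 17 MB:
- item 2+item 3+item 8: size 7+3+5=15, value 42+42+8=92
- item 2+item 3: size 7+3=10, value 42+42=84
- item 3+item 6: size 3+12=15, value 42+33=75
- item 3+item 7: size 3+14=17, value 42+26=68
- item 3+item 5: size 3+14=17, value 42+9=51
Best: 92 pts.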